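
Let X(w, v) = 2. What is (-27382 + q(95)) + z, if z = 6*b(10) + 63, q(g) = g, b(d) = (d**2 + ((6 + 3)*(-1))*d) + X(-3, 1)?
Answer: -27152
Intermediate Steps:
b(d) = 2 + d**2 - 9*d (b(d) = (d**2 + ((6 + 3)*(-1))*d) + 2 = (d**2 + (9*(-1))*d) + 2 = (d**2 - 9*d) + 2 = 2 + d**2 - 9*d)
z = 135 (z = 6*(2 + 10**2 - 9*10) + 63 = 6*(2 + 100 - 90) + 63 = 6*12 + 63 = 72 + 63 = 135)
(-27382 + q(95)) + z = (-27382 + 95) + 135 = -27287 + 135 = -27152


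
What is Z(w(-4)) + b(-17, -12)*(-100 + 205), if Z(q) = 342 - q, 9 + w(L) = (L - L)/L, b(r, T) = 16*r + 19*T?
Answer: -52149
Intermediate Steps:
w(L) = -9 (w(L) = -9 + (L - L)/L = -9 + 0/L = -9 + 0 = -9)
Z(w(-4)) + b(-17, -12)*(-100 + 205) = (342 - 1*(-9)) + (16*(-17) + 19*(-12))*(-100 + 205) = (342 + 9) + (-272 - 228)*105 = 351 - 500*105 = 351 - 52500 = -52149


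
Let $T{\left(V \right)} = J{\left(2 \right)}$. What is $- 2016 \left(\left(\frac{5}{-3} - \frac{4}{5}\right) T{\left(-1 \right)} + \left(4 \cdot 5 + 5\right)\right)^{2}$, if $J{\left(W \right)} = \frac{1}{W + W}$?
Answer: $- \frac{29965166}{25} \approx -1.1986 \cdot 10^{6}$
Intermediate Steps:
$J{\left(W \right)} = \frac{1}{2 W}$
$T{\left(V \right)} = \frac{1}{4}$ ($T{\left(V \right)} = \frac{1}{2 \cdot 2} = \frac{1}{2} \cdot \frac{1}{2} = \frac{1}{4}$)
$- 2016 \left(\left(\frac{5}{-3} - \frac{4}{5}\right) T{\left(-1 \right)} + \left(4 \cdot 5 + 5\right)\right)^{2} = - 2016 \left(\left(\frac{5}{-3} - \frac{4}{5}\right) \frac{1}{4} + \left(4 \cdot 5 + 5\right)\right)^{2} = - 2016 \left(\left(5 \left(- \frac{1}{3}\right) - \frac{4}{5}\right) \frac{1}{4} + \left(20 + 5\right)\right)^{2} = - 2016 \left(\left(- \frac{5}{3} - \frac{4}{5}\right) \frac{1}{4} + 25\right)^{2} = - 2016 \left(\left(- \frac{37}{15}\right) \frac{1}{4} + 25\right)^{2} = - 2016 \left(- \frac{37}{60} + 25\right)^{2} = - 2016 \left(\frac{1463}{60}\right)^{2} = \left(-2016\right) \frac{2140369}{3600} = - \frac{29965166}{25}$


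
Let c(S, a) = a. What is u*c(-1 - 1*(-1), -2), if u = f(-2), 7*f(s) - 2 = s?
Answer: 0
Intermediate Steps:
f(s) = 2/7 + s/7
u = 0 (u = 2/7 + (⅐)*(-2) = 2/7 - 2/7 = 0)
u*c(-1 - 1*(-1), -2) = 0*(-2) = 0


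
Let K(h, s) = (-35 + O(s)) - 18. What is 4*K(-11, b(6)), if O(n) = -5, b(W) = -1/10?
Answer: -232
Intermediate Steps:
b(W) = -⅒ (b(W) = -1*⅒ = -⅒)
K(h, s) = -58 (K(h, s) = (-35 - 5) - 18 = -40 - 18 = -58)
4*K(-11, b(6)) = 4*(-58) = -232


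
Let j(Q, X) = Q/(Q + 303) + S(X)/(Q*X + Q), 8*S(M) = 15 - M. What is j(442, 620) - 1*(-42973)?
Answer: 70301047434187/1635912720 ≈ 42974.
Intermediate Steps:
S(M) = 15/8 - M/8 (S(M) = (15 - M)/8 = 15/8 - M/8)
j(Q, X) = Q/(303 + Q) + (15/8 - X/8)/(Q + Q*X) (j(Q, X) = Q/(Q + 303) + (15/8 - X/8)/(Q*X + Q) = Q/(303 + Q) + (15/8 - X/8)/(Q + Q*X))
j(442, 620) - 1*(-42973) = (⅛)*(4545 - 303*620 + 8*442² - 1*442*(-15 + 620) + 8*620*442²)/(442*(303 + 442 + 303*620 + 442*620)) - 1*(-42973) = (⅛)*(1/442)*(4545 - 187860 + 8*195364 - 1*442*605 + 8*620*195364)/(303 + 442 + 187860 + 274040) + 42973 = (⅛)*(1/442)*(4545 - 187860 + 1562912 - 267410 + 969005440)/462645 + 42973 = (⅛)*(1/442)*(1/462645)*970117627 + 42973 = 970117627/1635912720 + 42973 = 70301047434187/1635912720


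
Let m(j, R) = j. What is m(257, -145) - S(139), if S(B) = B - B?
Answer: 257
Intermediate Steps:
S(B) = 0
m(257, -145) - S(139) = 257 - 1*0 = 257 + 0 = 257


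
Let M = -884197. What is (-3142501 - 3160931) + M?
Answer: -7187629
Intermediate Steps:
(-3142501 - 3160931) + M = (-3142501 - 3160931) - 884197 = -6303432 - 884197 = -7187629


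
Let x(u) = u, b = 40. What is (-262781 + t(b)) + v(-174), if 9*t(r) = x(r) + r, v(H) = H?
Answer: -2366515/9 ≈ -2.6295e+5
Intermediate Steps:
t(r) = 2*r/9 (t(r) = (r + r)/9 = (2*r)/9 = 2*r/9)
(-262781 + t(b)) + v(-174) = (-262781 + (2/9)*40) - 174 = (-262781 + 80/9) - 174 = -2364949/9 - 174 = -2366515/9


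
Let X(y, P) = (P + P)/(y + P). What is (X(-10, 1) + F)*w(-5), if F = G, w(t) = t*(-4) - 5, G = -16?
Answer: -730/3 ≈ -243.33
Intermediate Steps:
X(y, P) = 2*P/(P + y) (X(y, P) = (2*P)/(P + y) = 2*P/(P + y))
w(t) = -5 - 4*t (w(t) = -4*t - 5 = -5 - 4*t)
F = -16
(X(-10, 1) + F)*w(-5) = (2*1/(1 - 10) - 16)*(-5 - 4*(-5)) = (2*1/(-9) - 16)*(-5 + 20) = (2*1*(-⅑) - 16)*15 = (-2/9 - 16)*15 = -146/9*15 = -730/3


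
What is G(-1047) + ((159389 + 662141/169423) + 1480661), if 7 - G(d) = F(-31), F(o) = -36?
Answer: 277870138480/169423 ≈ 1.6401e+6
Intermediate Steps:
G(d) = 43 (G(d) = 7 - 1*(-36) = 7 + 36 = 43)
G(-1047) + ((159389 + 662141/169423) + 1480661) = 43 + ((159389 + 662141/169423) + 1480661) = 43 + (27004824688/169423 + 1480661) = 43 + 277862853291/169423 = 277870138480/169423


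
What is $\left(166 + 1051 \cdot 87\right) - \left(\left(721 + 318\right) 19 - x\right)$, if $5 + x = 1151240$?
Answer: $1223097$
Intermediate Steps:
$x = 1151235$ ($x = -5 + 1151240 = 1151235$)
$\left(166 + 1051 \cdot 87\right) - \left(\left(721 + 318\right) 19 - x\right) = \left(166 + 1051 \cdot 87\right) - \left(\left(721 + 318\right) 19 - 1151235\right) = \left(166 + 91437\right) - \left(1039 \cdot 19 - 1151235\right) = 91603 - \left(19741 - 1151235\right) = 91603 - -1131494 = 91603 + 1131494 = 1223097$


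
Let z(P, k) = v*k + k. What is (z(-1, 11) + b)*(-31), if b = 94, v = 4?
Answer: -4619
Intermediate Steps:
z(P, k) = 5*k (z(P, k) = 4*k + k = 5*k)
(z(-1, 11) + b)*(-31) = (5*11 + 94)*(-31) = (55 + 94)*(-31) = 149*(-31) = -4619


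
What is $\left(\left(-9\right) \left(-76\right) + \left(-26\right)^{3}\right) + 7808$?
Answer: $-9084$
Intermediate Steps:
$\left(\left(-9\right) \left(-76\right) + \left(-26\right)^{3}\right) + 7808 = \left(684 - 17576\right) + 7808 = -16892 + 7808 = -9084$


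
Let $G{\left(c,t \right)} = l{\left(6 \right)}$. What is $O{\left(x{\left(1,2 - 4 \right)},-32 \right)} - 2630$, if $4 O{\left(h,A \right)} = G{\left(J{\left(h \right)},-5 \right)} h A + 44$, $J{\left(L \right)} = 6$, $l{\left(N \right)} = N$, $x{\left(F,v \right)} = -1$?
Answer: $-2571$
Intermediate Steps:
$G{\left(c,t \right)} = 6$
$O{\left(h,A \right)} = 11 + \frac{3 A h}{2}$ ($O{\left(h,A \right)} = \frac{6 h A + 44}{4} = \frac{6 A h + 44}{4} = \frac{44 + 6 A h}{4} = 11 + \frac{3 A h}{2}$)
$O{\left(x{\left(1,2 - 4 \right)},-32 \right)} - 2630 = \left(11 + \frac{3}{2} \left(-32\right) \left(-1\right)\right) - 2630 = \left(11 + 48\right) - 2630 = 59 - 2630 = -2571$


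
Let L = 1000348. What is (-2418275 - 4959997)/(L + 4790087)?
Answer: -2459424/1930145 ≈ -1.2742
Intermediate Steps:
(-2418275 - 4959997)/(L + 4790087) = (-2418275 - 4959997)/(1000348 + 4790087) = -7378272/5790435 = -7378272*1/5790435 = -2459424/1930145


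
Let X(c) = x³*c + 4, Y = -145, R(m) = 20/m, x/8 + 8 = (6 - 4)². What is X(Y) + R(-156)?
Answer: 185303191/39 ≈ 4.7514e+6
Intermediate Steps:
x = -32 (x = -64 + 8*(6 - 4)² = -64 + 8*2² = -64 + 8*4 = -64 + 32 = -32)
X(c) = 4 - 32768*c (X(c) = (-32)³*c + 4 = -32768*c + 4 = 4 - 32768*c)
X(Y) + R(-156) = (4 - 32768*(-145)) + 20/(-156) = (4 + 4751360) + 20*(-1/156) = 4751364 - 5/39 = 185303191/39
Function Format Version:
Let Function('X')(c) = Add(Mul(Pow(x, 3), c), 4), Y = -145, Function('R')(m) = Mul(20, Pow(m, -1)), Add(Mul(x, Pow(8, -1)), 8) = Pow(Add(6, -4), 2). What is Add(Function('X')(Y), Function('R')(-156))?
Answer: Rational(185303191, 39) ≈ 4.7514e+6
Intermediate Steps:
x = -32 (x = Add(-64, Mul(8, Pow(Add(6, -4), 2))) = Add(-64, Mul(8, Pow(2, 2))) = Add(-64, Mul(8, 4)) = Add(-64, 32) = -32)
Function('X')(c) = Add(4, Mul(-32768, c)) (Function('X')(c) = Add(Mul(Pow(-32, 3), c), 4) = Add(Mul(-32768, c), 4) = Add(4, Mul(-32768, c)))
Add(Function('X')(Y), Function('R')(-156)) = Add(Add(4, Mul(-32768, -145)), Mul(20, Pow(-156, -1))) = Add(Add(4, 4751360), Mul(20, Rational(-1, 156))) = Add(4751364, Rational(-5, 39)) = Rational(185303191, 39)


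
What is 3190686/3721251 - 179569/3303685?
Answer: 3290933385697/4097947036645 ≈ 0.80307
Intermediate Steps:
3190686/3721251 - 179569/3303685 = 3190686*(1/3721251) - 179569*1/3303685 = 1063562/1240417 - 179569/3303685 = 3290933385697/4097947036645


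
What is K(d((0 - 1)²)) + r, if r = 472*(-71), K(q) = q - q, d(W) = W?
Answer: -33512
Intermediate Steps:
K(q) = 0
r = -33512
K(d((0 - 1)²)) + r = 0 - 33512 = -33512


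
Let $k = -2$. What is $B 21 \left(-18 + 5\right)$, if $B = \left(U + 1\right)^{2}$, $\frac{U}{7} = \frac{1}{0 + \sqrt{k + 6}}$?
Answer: $- \frac{22113}{4} \approx -5528.3$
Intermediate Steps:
$U = \frac{7}{2}$ ($U = \frac{7}{0 + \sqrt{-2 + 6}} = \frac{7}{0 + \sqrt{4}} = \frac{7}{0 + 2} = \frac{7}{2} \approx 3.5$)
$B = \frac{81}{4}$ ($B = \left(\frac{7}{2} + 1\right)^{2} = \left(\frac{9}{2}\right)^{2} = \frac{81}{4} \approx 20.25$)
$B 21 \left(-18 + 5\right) = \frac{81}{4} \cdot 21 \left(-18 + 5\right) = \frac{1701}{4} \left(-13\right) = - \frac{22113}{4}$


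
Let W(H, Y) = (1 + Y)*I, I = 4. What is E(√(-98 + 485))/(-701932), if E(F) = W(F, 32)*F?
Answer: -9*√43/15953 ≈ -0.0036994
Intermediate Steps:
W(H, Y) = 4 + 4*Y (W(H, Y) = (1 + Y)*4 = 4 + 4*Y)
E(F) = 132*F (E(F) = (4 + 4*32)*F = (4 + 128)*F = 132*F)
E(√(-98 + 485))/(-701932) = (132*√(-98 + 485))/(-701932) = (132*√387)*(-1/701932) = (132*(3*√43))*(-1/701932) = (396*√43)*(-1/701932) = -9*√43/15953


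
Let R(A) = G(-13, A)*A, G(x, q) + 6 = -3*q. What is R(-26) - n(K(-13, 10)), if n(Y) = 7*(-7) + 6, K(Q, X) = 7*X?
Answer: -1829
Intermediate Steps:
G(x, q) = -6 - 3*q
R(A) = A*(-6 - 3*A) (R(A) = (-6 - 3*A)*A = A*(-6 - 3*A))
n(Y) = -43 (n(Y) = -49 + 6 = -43)
R(-26) - n(K(-13, 10)) = -3*(-26)*(2 - 26) - 1*(-43) = -3*(-26)*(-24) + 43 = -1872 + 43 = -1829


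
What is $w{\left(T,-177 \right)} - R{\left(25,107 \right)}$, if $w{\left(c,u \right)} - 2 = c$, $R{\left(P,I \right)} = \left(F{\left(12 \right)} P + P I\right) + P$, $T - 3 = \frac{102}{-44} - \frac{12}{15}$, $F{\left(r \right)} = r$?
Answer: $- \frac{329793}{110} \approx -2998.1$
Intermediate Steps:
$T = - \frac{13}{110}$ ($T = 3 + \left(\frac{102}{-44} - \frac{12}{15}\right) = 3 + \left(102 \left(- \frac{1}{44}\right) - \frac{4}{5}\right) = 3 - \frac{343}{110} = - \frac{13}{110} \approx -0.11818$)
$R{\left(P,I \right)} = 13 P + I P$ ($R{\left(P,I \right)} = \left(12 P + P I\right) + P = \left(12 P + I P\right) + P = 13 P + I P$)
$w{\left(c,u \right)} = 2 + c$
$w{\left(T,-177 \right)} - R{\left(25,107 \right)} = \left(2 - \frac{13}{110}\right) - 25 \left(13 + 107\right) = \frac{207}{110} - 25 \cdot 120 = \frac{207}{110} - 3000 = - \frac{329793}{110}$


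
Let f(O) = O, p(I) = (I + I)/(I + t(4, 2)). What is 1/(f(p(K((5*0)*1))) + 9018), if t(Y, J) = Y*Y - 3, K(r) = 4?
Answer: 17/153314 ≈ 0.00011088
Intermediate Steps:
t(Y, J) = -3 + Y**2 (t(Y, J) = Y**2 - 3 = -3 + Y**2)
p(I) = 2*I/(13 + I) (p(I) = (I + I)/(I + (-3 + 4**2)) = (2*I)/(I + (-3 + 16)) = (2*I)/(I + 13) = (2*I)/(13 + I) = 2*I/(13 + I))
1/(f(p(K((5*0)*1))) + 9018) = 1/(2*4/(13 + 4) + 9018) = 1/(2*4/17 + 9018) = 1/(2*4*(1/17) + 9018) = 1/(8/17 + 9018) = 1/(153314/17) = 17/153314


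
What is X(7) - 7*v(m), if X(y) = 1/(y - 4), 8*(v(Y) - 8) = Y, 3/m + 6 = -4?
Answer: -13297/240 ≈ -55.404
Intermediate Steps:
m = -3/10 (m = 3/(-6 - 4) = 3/(-10) = 3*(-⅒) = -3/10 ≈ -0.30000)
v(Y) = 8 + Y/8
X(y) = 1/(-4 + y)
X(7) - 7*v(m) = 1/(-4 + 7) - 7*(8 + (⅛)*(-3/10)) = 1/3 - 7*(8 - 3/80) = ⅓ - 7*637/80 = ⅓ - 4459/80 = -13297/240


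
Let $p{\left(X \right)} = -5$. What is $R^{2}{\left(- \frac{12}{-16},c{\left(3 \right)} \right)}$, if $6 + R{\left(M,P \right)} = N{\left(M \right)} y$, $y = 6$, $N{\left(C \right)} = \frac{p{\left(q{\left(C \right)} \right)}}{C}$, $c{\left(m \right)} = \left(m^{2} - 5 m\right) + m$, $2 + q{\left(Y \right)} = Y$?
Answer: $2116$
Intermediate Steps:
$q{\left(Y \right)} = -2 + Y$
$c{\left(m \right)} = m^{2} - 4 m$
$N{\left(C \right)} = - \frac{5}{C}$
$R{\left(M,P \right)} = -6 - \frac{30}{M}$ ($R{\left(M,P \right)} = -6 + - \frac{5}{M} 6 = -6 - \frac{30}{M}$)
$R^{2}{\left(- \frac{12}{-16},c{\left(3 \right)} \right)} = \left(-6 - \frac{30}{\left(-12\right) \frac{1}{-16}}\right)^{2} = \left(-6 - \frac{30}{\left(-12\right) \left(- \frac{1}{16}\right)}\right)^{2} = \left(-6 - \frac{30}{\frac{3}{4}}\right)^{2} = \left(-6 - 40\right)^{2} = \left(-46\right)^{2} = 2116$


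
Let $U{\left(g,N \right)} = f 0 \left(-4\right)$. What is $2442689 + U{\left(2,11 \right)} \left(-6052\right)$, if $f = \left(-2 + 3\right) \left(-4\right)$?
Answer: $2442689$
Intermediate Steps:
$f = -4$ ($f = 1 \left(-4\right) = -4$)
$U{\left(g,N \right)} = 0$ ($U{\left(g,N \right)} = \left(-4\right) 0 \left(-4\right) = 0 \left(-4\right) = 0$)
$2442689 + U{\left(2,11 \right)} \left(-6052\right) = 2442689 + 0 \left(-6052\right) = 2442689 + 0 = 2442689$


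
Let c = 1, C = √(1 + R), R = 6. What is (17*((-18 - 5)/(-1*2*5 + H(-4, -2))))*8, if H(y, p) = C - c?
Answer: 17204/57 + 1564*√7/57 ≈ 374.42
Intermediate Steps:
C = √7 (C = √(1 + 6) = √7 ≈ 2.6458)
H(y, p) = -1 + √7 (H(y, p) = √7 - 1*1 = √7 - 1 = -1 + √7)
(17*((-18 - 5)/(-1*2*5 + H(-4, -2))))*8 = (17*((-18 - 5)/(-1*2*5 + (-1 + √7))))*8 = (17*(-23/(-2*5 + (-1 + √7))))*8 = (17*(-23/(-10 + (-1 + √7))))*8 = (17*(-23/(-11 + √7)))*8 = -391/(-11 + √7)*8 = -3128/(-11 + √7)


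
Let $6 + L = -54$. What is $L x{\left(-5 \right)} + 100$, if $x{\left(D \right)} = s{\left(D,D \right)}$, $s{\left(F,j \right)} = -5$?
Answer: $400$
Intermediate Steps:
$x{\left(D \right)} = -5$
$L = -60$ ($L = -6 - 54 = -60$)
$L x{\left(-5 \right)} + 100 = \left(-60\right) \left(-5\right) + 100 = 300 + 100 = 400$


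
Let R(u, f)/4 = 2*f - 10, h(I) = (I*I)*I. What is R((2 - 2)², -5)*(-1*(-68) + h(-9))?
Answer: 52880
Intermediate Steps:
h(I) = I³ (h(I) = I²*I = I³)
R(u, f) = -40 + 8*f (R(u, f) = 4*(2*f - 10) = 4*(-10 + 2*f) = -40 + 8*f)
R((2 - 2)², -5)*(-1*(-68) + h(-9)) = (-40 + 8*(-5))*(-1*(-68) + (-9)³) = (-40 - 40)*(68 - 729) = -80*(-661) = 52880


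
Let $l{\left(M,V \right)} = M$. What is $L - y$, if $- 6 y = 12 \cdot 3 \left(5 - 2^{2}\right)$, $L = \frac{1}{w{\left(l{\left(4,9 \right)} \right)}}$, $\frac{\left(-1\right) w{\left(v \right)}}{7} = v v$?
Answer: $\frac{671}{112} \approx 5.9911$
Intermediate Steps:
$w{\left(v \right)} = - 7 v^{2}$ ($w{\left(v \right)} = - 7 v v = - 7 v^{2}$)
$L = - \frac{1}{112}$ ($L = \frac{1}{\left(-7\right) 4^{2}} = \frac{1}{\left(-7\right) 16} = \frac{1}{-112} = - \frac{1}{112} \approx -0.0089286$)
$y = -6$ ($y = - \frac{12 \cdot 3 \left(5 - 2^{2}\right)}{6} = - \frac{36 \left(5 - 4\right)}{6} = - \frac{36 \cdot 1}{6} = \left(- \frac{1}{6}\right) 36 = -6$)
$L - y = - \frac{1}{112} - -6 = - \frac{1}{112} + 6 = \frac{671}{112}$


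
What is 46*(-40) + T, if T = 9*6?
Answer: -1786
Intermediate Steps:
T = 54
46*(-40) + T = 46*(-40) + 54 = -1840 + 54 = -1786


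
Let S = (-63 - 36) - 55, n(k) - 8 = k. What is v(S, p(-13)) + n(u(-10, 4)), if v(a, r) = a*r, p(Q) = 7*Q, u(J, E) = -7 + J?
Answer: 14005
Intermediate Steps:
n(k) = 8 + k
S = -154 (S = -99 - 55 = -154)
v(S, p(-13)) + n(u(-10, 4)) = -1078*(-13) + (8 + (-7 - 10)) = -154*(-91) + (8 - 17) = 14014 - 9 = 14005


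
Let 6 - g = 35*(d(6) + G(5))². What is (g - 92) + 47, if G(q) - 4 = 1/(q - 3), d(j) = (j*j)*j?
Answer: -6806991/4 ≈ -1.7017e+6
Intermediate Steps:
d(j) = j³ (d(j) = j²*j = j³)
G(q) = 4 + 1/(-3 + q) (G(q) = 4 + 1/(q - 3) = 4 + 1/(-3 + q))
g = -6806811/4 (g = 6 - 35*(6³ + (-11 + 4*5)/(-3 + 5))² = 6 - 35*(216 + (-11 + 20)/2)² = 6 - 35*(216 + (½)*9)² = 6 - 35*(216 + 9/2)² = 6 - 35*(441/2)² = 6 - 35*194481/4 = 6 - 1*6806835/4 = 6 - 6806835/4 = -6806811/4 ≈ -1.7017e+6)
(g - 92) + 47 = (-6806811/4 - 92) + 47 = -6807179/4 + 47 = -6806991/4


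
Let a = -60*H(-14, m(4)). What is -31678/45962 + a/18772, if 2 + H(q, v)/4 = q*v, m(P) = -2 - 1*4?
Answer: -187398947/107849833 ≈ -1.7376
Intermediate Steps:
m(P) = -6 (m(P) = -2 - 4 = -6)
H(q, v) = -8 + 4*q*v (H(q, v) = -8 + 4*(q*v) = -8 + 4*q*v)
a = -19680 (a = -60*(-8 + 4*(-14)*(-6)) = -60*(-8 + 336) = -60*328 = -19680)
-31678/45962 + a/18772 = -31678/45962 - 19680/18772 = -31678*1/45962 - 19680*1/18772 = -15839/22981 - 4920/4693 = -187398947/107849833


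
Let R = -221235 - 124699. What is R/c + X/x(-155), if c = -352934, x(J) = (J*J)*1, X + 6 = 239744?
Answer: 46461377821/4239619675 ≈ 10.959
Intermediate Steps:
X = 239738 (X = -6 + 239744 = 239738)
x(J) = J² (x(J) = J²*1 = J²)
R = -345934
R/c + X/x(-155) = -345934/(-352934) + 239738/((-155)²) = -345934*(-1/352934) + 239738/24025 = 172967/176467 + 239738*(1/24025) = 172967/176467 + 239738/24025 = 46461377821/4239619675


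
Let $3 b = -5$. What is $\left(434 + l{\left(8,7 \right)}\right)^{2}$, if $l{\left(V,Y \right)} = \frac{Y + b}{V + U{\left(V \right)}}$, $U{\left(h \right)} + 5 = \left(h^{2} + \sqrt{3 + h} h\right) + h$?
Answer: $\frac{41066847369188}{217946169} - \frac{182281728 \sqrt{11}}{24216241} \approx 1.884 \cdot 10^{5}$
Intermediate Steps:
$b = - \frac{5}{3}$ ($b = \frac{1}{3} \left(-5\right) = - \frac{5}{3} \approx -1.6667$)
$U{\left(h \right)} = -5 + h + h^{2} + h \sqrt{3 + h}$ ($U{\left(h \right)} = -5 + \left(\left(h^{2} + \sqrt{3 + h} h\right) + h\right) = -5 + \left(\left(h^{2} + h \sqrt{3 + h}\right) + h\right) = -5 + \left(h + h^{2} + h \sqrt{3 + h}\right) = -5 + h + h^{2} + h \sqrt{3 + h}$)
$l{\left(V,Y \right)} = \frac{- \frac{5}{3} + Y}{-5 + V^{2} + 2 V + V \sqrt{3 + V}}$ ($l{\left(V,Y \right)} = \frac{Y - \frac{5}{3}}{V + \left(-5 + V + V^{2} + V \sqrt{3 + V}\right)} = \frac{- \frac{5}{3} + Y}{-5 + V^{2} + 2 V + V \sqrt{3 + V}}$)
$\left(434 + l{\left(8,7 \right)}\right)^{2} = \left(434 + \frac{- \frac{5}{3} + 7}{-5 + 8^{2} + 2 \cdot 8 + 8 \sqrt{3 + 8}}\right)^{2} = \left(434 + \frac{1}{-5 + 64 + 16 + 8 \sqrt{11}} \cdot \frac{16}{3}\right)^{2} = \left(434 + \frac{1}{75 + 8 \sqrt{11}} \cdot \frac{16}{3}\right)^{2} = \left(434 + \frac{16}{3 \left(75 + 8 \sqrt{11}\right)}\right)^{2}$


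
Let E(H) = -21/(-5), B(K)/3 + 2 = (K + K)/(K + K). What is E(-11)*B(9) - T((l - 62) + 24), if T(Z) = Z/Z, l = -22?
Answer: -68/5 ≈ -13.600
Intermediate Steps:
B(K) = -3 (B(K) = -6 + 3*((K + K)/(K + K)) = -6 + 3*((2*K)/((2*K))) = -6 + 3*((2*K)*(1/(2*K))) = -6 + 3*1 = -6 + 3 = -3)
E(H) = 21/5 (E(H) = -21*(-1/5) = 21/5)
T(Z) = 1
E(-11)*B(9) - T((l - 62) + 24) = (21/5)*(-3) - 1*1 = -63/5 - 1 = -68/5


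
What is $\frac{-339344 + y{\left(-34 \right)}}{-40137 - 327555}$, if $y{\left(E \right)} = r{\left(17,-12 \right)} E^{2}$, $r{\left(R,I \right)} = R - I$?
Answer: $\frac{25485}{30641} \approx 0.83173$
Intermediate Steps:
$y{\left(E \right)} = 29 E^{2}$ ($y{\left(E \right)} = \left(17 - -12\right) E^{2} = \left(17 + 12\right) E^{2} = 29 E^{2}$)
$\frac{-339344 + y{\left(-34 \right)}}{-40137 - 327555} = \frac{-339344 + 29 \left(-34\right)^{2}}{-40137 - 327555} = \frac{-339344 + 29 \cdot 1156}{-367692} = \left(-339344 + 33524\right) \left(- \frac{1}{367692}\right) = \left(-305820\right) \left(- \frac{1}{367692}\right) = \frac{25485}{30641}$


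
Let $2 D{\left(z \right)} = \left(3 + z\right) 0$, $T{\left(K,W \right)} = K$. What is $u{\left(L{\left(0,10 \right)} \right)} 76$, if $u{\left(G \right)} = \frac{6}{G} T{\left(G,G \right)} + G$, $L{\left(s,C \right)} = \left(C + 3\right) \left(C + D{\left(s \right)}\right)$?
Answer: $10336$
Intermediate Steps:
$D{\left(z \right)} = 0$ ($D{\left(z \right)} = \frac{\left(3 + z\right) 0}{2} = \frac{1}{2} \cdot 0 = 0$)
$L{\left(s,C \right)} = C \left(3 + C\right)$ ($L{\left(s,C \right)} = \left(C + 3\right) \left(C + 0\right) = \left(3 + C\right) C = C \left(3 + C\right)$)
$u{\left(G \right)} = 6 + G$ ($u{\left(G \right)} = \frac{6}{G} G + G = 6 + G$)
$u{\left(L{\left(0,10 \right)} \right)} 76 = \left(6 + 10 \left(3 + 10\right)\right) 76 = \left(6 + 10 \cdot 13\right) 76 = \left(6 + 130\right) 76 = 136 \cdot 76 = 10336$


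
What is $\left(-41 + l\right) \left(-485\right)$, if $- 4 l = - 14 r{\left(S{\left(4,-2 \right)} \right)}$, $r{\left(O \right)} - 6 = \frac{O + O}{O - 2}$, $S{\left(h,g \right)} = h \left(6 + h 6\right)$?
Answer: $\frac{368600}{59} \approx 6247.5$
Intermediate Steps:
$S{\left(h,g \right)} = h \left(6 + 6 h\right)$
$r{\left(O \right)} = 6 + \frac{2 O}{-2 + O}$ ($r{\left(O \right)} = 6 + \frac{O + O}{O - 2} = 6 + \frac{2 O}{-2 + O}$)
$l = \frac{1659}{59}$ ($l = - \frac{\left(-14\right) \frac{4 \left(-3 + 2 \cdot 6 \cdot 4 \left(1 + 4\right)\right)}{-2 + 6 \cdot 4 \left(1 + 4\right)}}{4} = - \frac{\left(-14\right) \frac{4 \left(-3 + 2 \cdot 6 \cdot 4 \cdot 5\right)}{-2 + 6 \cdot 4 \cdot 5}}{4} = - \frac{\left(-14\right) \frac{4 \left(-3 + 2 \cdot 120\right)}{-2 + 120}}{4} = - \frac{\left(-14\right) \frac{4 \left(-3 + 240\right)}{118}}{4} = - \frac{\left(-14\right) 4 \cdot \frac{1}{118} \cdot 237}{4} = - \frac{\left(-14\right) \frac{474}{59}}{4} = \left(- \frac{1}{4}\right) \left(- \frac{6636}{59}\right) = \frac{1659}{59} \approx 28.119$)
$\left(-41 + l\right) \left(-485\right) = \left(-41 + \frac{1659}{59}\right) \left(-485\right) = \left(- \frac{760}{59}\right) \left(-485\right) = \frac{368600}{59}$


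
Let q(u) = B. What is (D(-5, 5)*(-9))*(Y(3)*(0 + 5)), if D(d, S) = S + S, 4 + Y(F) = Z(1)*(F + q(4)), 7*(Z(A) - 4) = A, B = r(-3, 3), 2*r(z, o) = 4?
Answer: -52650/7 ≈ -7521.4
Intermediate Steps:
r(z, o) = 2 (r(z, o) = (½)*4 = 2)
B = 2
Z(A) = 4 + A/7
q(u) = 2
Y(F) = 30/7 + 29*F/7 (Y(F) = -4 + (4 + (⅐)*1)*(F + 2) = -4 + (4 + ⅐)*(2 + F) = -4 + 29*(2 + F)/7 = -4 + (58/7 + 29*F/7) = 30/7 + 29*F/7)
D(d, S) = 2*S
(D(-5, 5)*(-9))*(Y(3)*(0 + 5)) = ((2*5)*(-9))*((30/7 + (29/7)*3)*(0 + 5)) = (10*(-9))*((30/7 + 87/7)*5) = -10530*5/7 = -90*585/7 = -52650/7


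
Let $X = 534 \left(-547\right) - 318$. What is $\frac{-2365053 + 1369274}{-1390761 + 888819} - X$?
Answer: $\frac{146776867651}{501942} \approx 2.9242 \cdot 10^{5}$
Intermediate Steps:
$X = -292416$ ($X = -292098 - 318 = -292416$)
$\frac{-2365053 + 1369274}{-1390761 + 888819} - X = \frac{-2365053 + 1369274}{-1390761 + 888819} - -292416 = - \frac{995779}{-501942} + 292416 = \left(-995779\right) \left(- \frac{1}{501942}\right) + 292416 = \frac{995779}{501942} + 292416 = \frac{146776867651}{501942}$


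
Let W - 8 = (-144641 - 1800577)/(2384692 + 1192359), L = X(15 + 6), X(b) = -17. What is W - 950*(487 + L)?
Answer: -1597126600310/3577051 ≈ -4.4649e+5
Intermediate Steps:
L = -17
W = 26671190/3577051 (W = 8 + (-144641 - 1800577)/(2384692 + 1192359) = 8 - 1945218/3577051 = 26671190/3577051 ≈ 7.4562)
W - 950*(487 + L) = 26671190/3577051 - 950*(487 - 17) = 26671190/3577051 - 950*470 = 26671190/3577051 - 1*446500 = 26671190/3577051 - 446500 = -1597126600310/3577051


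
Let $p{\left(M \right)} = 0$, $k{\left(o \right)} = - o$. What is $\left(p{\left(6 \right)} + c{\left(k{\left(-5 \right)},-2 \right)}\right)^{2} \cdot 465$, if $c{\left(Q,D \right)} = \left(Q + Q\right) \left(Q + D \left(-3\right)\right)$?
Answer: $5626500$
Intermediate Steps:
$c{\left(Q,D \right)} = 2 Q \left(Q - 3 D\right)$
$\left(p{\left(6 \right)} + c{\left(k{\left(-5 \right)},-2 \right)}\right)^{2} \cdot 465 = \left(0 + 2 \left(\left(-1\right) \left(-5\right)\right) \left(\left(-1\right) \left(-5\right) - -6\right)\right)^{2} \cdot 465 = \left(0 + 2 \cdot 5 \left(5 + 6\right)\right)^{2} \cdot 465 = \left(0 + 2 \cdot 5 \cdot 11\right)^{2} \cdot 465 = \left(0 + 110\right)^{2} \cdot 465 = 110^{2} \cdot 465 = 12100 \cdot 465 = 5626500$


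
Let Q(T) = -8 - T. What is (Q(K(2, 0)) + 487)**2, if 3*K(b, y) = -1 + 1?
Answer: 229441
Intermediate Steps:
K(b, y) = 0 (K(b, y) = (-1 + 1)/3 = (1/3)*0 = 0)
(Q(K(2, 0)) + 487)**2 = ((-8 - 1*0) + 487)**2 = ((-8 + 0) + 487)**2 = (-8 + 487)**2 = 479**2 = 229441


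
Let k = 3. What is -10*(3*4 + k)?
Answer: -150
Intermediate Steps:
-10*(3*4 + k) = -10*(3*4 + 3) = -10*(12 + 3) = -10*15 = -150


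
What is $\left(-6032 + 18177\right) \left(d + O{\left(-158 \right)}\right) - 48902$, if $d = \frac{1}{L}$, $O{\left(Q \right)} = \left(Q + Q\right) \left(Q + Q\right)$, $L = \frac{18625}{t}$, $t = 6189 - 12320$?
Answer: $\frac{4517300869851}{3725} \approx 1.2127 \cdot 10^{9}$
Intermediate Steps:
$t = -6131$
$L = - \frac{18625}{6131}$ ($L = \frac{18625}{-6131} = 18625 \left(- \frac{1}{6131}\right) = - \frac{18625}{6131} \approx -3.0378$)
$O{\left(Q \right)} = 4 Q^{2}$ ($O{\left(Q \right)} = 2 Q 2 Q = 4 Q^{2}$)
$d = - \frac{6131}{18625}$ ($d = \frac{1}{- \frac{18625}{6131}} = - \frac{6131}{18625} \approx -0.32918$)
$\left(-6032 + 18177\right) \left(d + O{\left(-158 \right)}\right) - 48902 = \left(-6032 + 18177\right) \left(- \frac{6131}{18625} + 4 \left(-158\right)^{2}\right) - 48902 = 12145 \left(- \frac{6131}{18625} + 4 \cdot 24964\right) - 48902 = 12145 \left(- \frac{6131}{18625} + 99856\right) - 48902 = 12145 \cdot \frac{1859811869}{18625} - 48902 = \frac{4517483029801}{3725} - 48902 = \frac{4517300869851}{3725}$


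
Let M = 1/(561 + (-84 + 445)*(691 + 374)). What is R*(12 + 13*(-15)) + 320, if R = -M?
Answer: 41069501/128342 ≈ 320.00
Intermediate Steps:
M = 1/385026 (M = 1/(561 + 361*1065) = 1/(561 + 384465) = 1/385026 ≈ 2.5972e-6)
R = -1/385026 (R = -1*1/385026 = -1/385026 ≈ -2.5972e-6)
R*(12 + 13*(-15)) + 320 = -(12 + 13*(-15))/385026 + 320 = -(12 - 195)/385026 + 320 = -1/385026*(-183) + 320 = 61/128342 + 320 = 41069501/128342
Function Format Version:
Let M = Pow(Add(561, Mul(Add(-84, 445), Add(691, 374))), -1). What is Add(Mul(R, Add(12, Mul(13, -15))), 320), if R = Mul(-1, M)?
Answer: Rational(41069501, 128342) ≈ 320.00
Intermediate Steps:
M = Rational(1, 385026) (M = Pow(Add(561, Mul(361, 1065)), -1) = Pow(Add(561, 384465), -1) = Pow(385026, -1) = Rational(1, 385026) ≈ 2.5972e-6)
R = Rational(-1, 385026) (R = Mul(-1, Rational(1, 385026)) = Rational(-1, 385026) ≈ -2.5972e-6)
Add(Mul(R, Add(12, Mul(13, -15))), 320) = Add(Mul(Rational(-1, 385026), Add(12, Mul(13, -15))), 320) = Add(Mul(Rational(-1, 385026), Add(12, -195)), 320) = Add(Mul(Rational(-1, 385026), -183), 320) = Add(Rational(61, 128342), 320) = Rational(41069501, 128342)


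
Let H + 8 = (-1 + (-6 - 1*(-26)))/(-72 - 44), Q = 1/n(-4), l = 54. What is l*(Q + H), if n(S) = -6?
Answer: -26091/58 ≈ -449.84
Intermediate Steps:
Q = -⅙ (Q = 1/(-6) = -⅙ ≈ -0.16667)
H = -947/116 (H = -8 + (-1 + (-6 - 1*(-26)))/(-72 - 44) = -8 + (-1 + (-6 + 26))/(-116) = -8 + (-1 + 20)*(-1/116) = -8 + 19*(-1/116) = -8 - 19/116 = -947/116 ≈ -8.1638)
l*(Q + H) = 54*(-⅙ - 947/116) = 54*(-2899/348) = -26091/58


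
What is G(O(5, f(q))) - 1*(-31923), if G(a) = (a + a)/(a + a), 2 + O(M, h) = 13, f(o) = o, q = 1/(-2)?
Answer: 31924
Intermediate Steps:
q = -½ ≈ -0.50000
O(M, h) = 11 (O(M, h) = -2 + 13 = 11)
G(a) = 1 (G(a) = (2*a)/((2*a)) = (2*a)*(1/(2*a)) = 1)
G(O(5, f(q))) - 1*(-31923) = 1 - 1*(-31923) = 1 + 31923 = 31924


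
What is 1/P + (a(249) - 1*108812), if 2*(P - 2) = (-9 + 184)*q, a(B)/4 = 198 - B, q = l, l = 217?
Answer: -4140318662/37979 ≈ -1.0902e+5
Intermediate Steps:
q = 217
a(B) = 792 - 4*B (a(B) = 4*(198 - B) = 792 - 4*B)
P = 37979/2 (P = 2 + ((-9 + 184)*217)/2 = 2 + (175*217)/2 = 2 + (½)*37975 = 2 + 37975/2 = 37979/2 ≈ 18990.)
1/P + (a(249) - 1*108812) = 1/(37979/2) + ((792 - 4*249) - 1*108812) = 2/37979 + ((792 - 996) - 108812) = 2/37979 + (-204 - 108812) = 2/37979 - 109016 = -4140318662/37979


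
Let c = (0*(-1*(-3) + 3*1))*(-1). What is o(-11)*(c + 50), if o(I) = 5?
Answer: 250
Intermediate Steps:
c = 0 (c = (0*(3 + 3))*(-1) = (0*6)*(-1) = 0*(-1) = 0)
o(-11)*(c + 50) = 5*(0 + 50) = 5*50 = 250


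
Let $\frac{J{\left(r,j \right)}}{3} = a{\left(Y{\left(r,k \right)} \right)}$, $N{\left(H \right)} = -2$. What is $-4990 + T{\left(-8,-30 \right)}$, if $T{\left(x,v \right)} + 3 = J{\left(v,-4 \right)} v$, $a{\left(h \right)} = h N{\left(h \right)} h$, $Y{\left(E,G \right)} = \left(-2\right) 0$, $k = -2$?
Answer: $-4993$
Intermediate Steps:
$Y{\left(E,G \right)} = 0$
$a{\left(h \right)} = - 2 h^{2}$ ($a{\left(h \right)} = h \left(-2\right) h = - 2 h h = - 2 h^{2}$)
$J{\left(r,j \right)} = 0$ ($J{\left(r,j \right)} = 3 \left(- 2 \cdot 0^{2}\right) = 3 \left(\left(-2\right) 0\right) = 3 \cdot 0 = 0$)
$T{\left(x,v \right)} = -3$ ($T{\left(x,v \right)} = -3 + 0 v = -3 + 0 = -3$)
$-4990 + T{\left(-8,-30 \right)} = -4990 - 3 = -4993$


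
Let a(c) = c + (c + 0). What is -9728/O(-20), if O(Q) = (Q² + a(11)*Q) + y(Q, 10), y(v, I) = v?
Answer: 2432/15 ≈ 162.13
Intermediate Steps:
a(c) = 2*c (a(c) = c + c = 2*c)
O(Q) = Q² + 23*Q (O(Q) = (Q² + (2*11)*Q) + Q = (Q² + 22*Q) + Q = Q² + 23*Q)
-9728/O(-20) = -9728*(-1/(20*(23 - 20))) = -9728/((-20*3)) = -9728/(-60) = -9728*(-1/60) = 2432/15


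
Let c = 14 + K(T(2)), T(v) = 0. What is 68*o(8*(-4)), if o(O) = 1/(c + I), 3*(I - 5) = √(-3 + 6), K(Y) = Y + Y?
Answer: 1938/541 - 34*√3/541 ≈ 3.4734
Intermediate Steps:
K(Y) = 2*Y
I = 5 + √3/3 (I = 5 + √(-3 + 6)/3 = 5 + √3/3 ≈ 5.5773)
c = 14 (c = 14 + 2*0 = 14 + 0 = 14)
o(O) = 1/(19 + √3/3) (o(O) = 1/(14 + (5 + √3/3)) = 1/(19 + √3/3))
68*o(8*(-4)) = 68*(57/1082 - √3/1082) = 1938/541 - 34*√3/541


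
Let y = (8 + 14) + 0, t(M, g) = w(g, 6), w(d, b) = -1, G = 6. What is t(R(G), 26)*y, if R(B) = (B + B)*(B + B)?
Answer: -22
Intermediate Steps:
R(B) = 4*B² (R(B) = (2*B)*(2*B) = 4*B²)
t(M, g) = -1
y = 22 (y = 22 + 0 = 22)
t(R(G), 26)*y = -1*22 = -22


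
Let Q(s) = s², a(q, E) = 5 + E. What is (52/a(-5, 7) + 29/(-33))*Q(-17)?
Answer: 10982/11 ≈ 998.36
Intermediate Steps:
(52/a(-5, 7) + 29/(-33))*Q(-17) = (52/(5 + 7) + 29/(-33))*(-17)² = (52/12 + 29*(-1/33))*289 = (52*(1/12) - 29/33)*289 = (13/3 - 29/33)*289 = (38/11)*289 = 10982/11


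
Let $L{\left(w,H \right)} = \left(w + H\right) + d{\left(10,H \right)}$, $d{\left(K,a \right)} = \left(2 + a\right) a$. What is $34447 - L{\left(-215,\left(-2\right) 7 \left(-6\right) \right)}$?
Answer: $27354$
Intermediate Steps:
$d{\left(K,a \right)} = a \left(2 + a\right)$
$L{\left(w,H \right)} = H + w + H \left(2 + H\right)$ ($L{\left(w,H \right)} = \left(w + H\right) + H \left(2 + H\right) = \left(H + w\right) + H \left(2 + H\right) = H + w + H \left(2 + H\right)$)
$34447 - L{\left(-215,\left(-2\right) 7 \left(-6\right) \right)} = 34447 - \left(\left(-2\right) 7 \left(-6\right) - 215 + \left(-2\right) 7 \left(-6\right) \left(2 + \left(-2\right) 7 \left(-6\right)\right)\right) = 34447 - \left(\left(-14\right) \left(-6\right) - 215 + \left(-14\right) \left(-6\right) \left(2 - -84\right)\right) = 34447 - \left(84 - 215 + 84 \left(2 + 84\right)\right) = 34447 - \left(84 - 215 + 84 \cdot 86\right) = 34447 - \left(84 - 215 + 7224\right) = 34447 - 7093 = 27354$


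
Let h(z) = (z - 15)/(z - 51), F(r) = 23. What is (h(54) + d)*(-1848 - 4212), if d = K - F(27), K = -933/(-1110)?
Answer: 2053734/37 ≈ 55506.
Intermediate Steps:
h(z) = (-15 + z)/(-51 + z)
K = 311/370 (K = -933*(-1/1110) = 311/370 ≈ 0.84054)
d = -8199/370 (d = 311/370 - 1*23 = 311/370 - 23 = -8199/370 ≈ -22.159)
(h(54) + d)*(-1848 - 4212) = ((-15 + 54)/(-51 + 54) - 8199/370)*(-1848 - 4212) = (39/3 - 8199/370)*(-6060) = ((⅓)*39 - 8199/370)*(-6060) = (13 - 8199/370)*(-6060) = -3389/370*(-6060) = 2053734/37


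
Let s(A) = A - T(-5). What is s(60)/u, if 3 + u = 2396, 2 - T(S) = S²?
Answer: 83/2393 ≈ 0.034684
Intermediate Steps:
T(S) = 2 - S²
u = 2393 (u = -3 + 2396 = 2393)
s(A) = 23 + A (s(A) = A - (2 - 1*(-5)²) = A - (2 - 1*25) = A - (2 - 25) = A - 1*(-23) = A + 23 = 23 + A)
s(60)/u = (23 + 60)/2393 = 83*(1/2393) = 83/2393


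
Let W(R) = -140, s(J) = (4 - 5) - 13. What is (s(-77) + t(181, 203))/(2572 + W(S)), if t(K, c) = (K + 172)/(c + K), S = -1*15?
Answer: -5023/933888 ≈ -0.0053786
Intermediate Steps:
S = -15
s(J) = -14 (s(J) = -1 - 13 = -14)
t(K, c) = (172 + K)/(K + c)
(s(-77) + t(181, 203))/(2572 + W(S)) = (-14 + (172 + 181)/(181 + 203))/(2572 - 140) = (-14 + 353/384)/2432 = (-14 + (1/384)*353)*(1/2432) = (-14 + 353/384)*(1/2432) = -5023/384*1/2432 = -5023/933888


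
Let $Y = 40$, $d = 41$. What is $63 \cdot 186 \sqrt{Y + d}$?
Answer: $105462$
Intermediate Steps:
$63 \cdot 186 \sqrt{Y + d} = 63 \cdot 186 \sqrt{40 + 41} = 11718 \sqrt{81} = 11718 \cdot 9 = 105462$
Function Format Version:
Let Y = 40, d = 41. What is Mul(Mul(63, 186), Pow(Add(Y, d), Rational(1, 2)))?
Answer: 105462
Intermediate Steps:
Mul(Mul(63, 186), Pow(Add(Y, d), Rational(1, 2))) = Mul(Mul(63, 186), Pow(Add(40, 41), Rational(1, 2))) = Mul(11718, Pow(81, Rational(1, 2))) = Mul(11718, 9) = 105462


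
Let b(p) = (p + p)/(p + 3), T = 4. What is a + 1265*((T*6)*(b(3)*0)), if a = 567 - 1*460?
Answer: 107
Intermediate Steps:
a = 107 (a = 567 - 460 = 107)
b(p) = 2*p/(3 + p) (b(p) = (2*p)/(3 + p) = 2*p/(3 + p))
a + 1265*((T*6)*(b(3)*0)) = 107 + 1265*((4*6)*((2*3/(3 + 3))*0)) = 107 + 1265*(24*((2*3/6)*0)) = 107 + 1265*(24*((2*3*(⅙))*0)) = 107 + 1265*(24*(1*0)) = 107 + 1265*(24*0) = 107 + 1265*0 = 107 + 0 = 107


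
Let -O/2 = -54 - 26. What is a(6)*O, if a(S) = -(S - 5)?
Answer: -160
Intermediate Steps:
a(S) = 5 - S (a(S) = -(-5 + S) = 5 - S)
O = 160 (O = -2*(-54 - 26) = -2*(-80) = 160)
a(6)*O = (5 - 1*6)*160 = (5 - 6)*160 = -1*160 = -160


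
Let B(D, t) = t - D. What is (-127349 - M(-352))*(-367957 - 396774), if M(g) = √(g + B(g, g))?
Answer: 97387728119 + 3058924*I*√22 ≈ 9.7388e+10 + 1.4348e+7*I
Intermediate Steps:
M(g) = √g (M(g) = √(g + (g - g)) = √(g + 0) = √g)
(-127349 - M(-352))*(-367957 - 396774) = (-127349 - √(-352))*(-367957 - 396774) = (-127349 - 4*I*√22)*(-764731) = 97387728119 + 3058924*I*√22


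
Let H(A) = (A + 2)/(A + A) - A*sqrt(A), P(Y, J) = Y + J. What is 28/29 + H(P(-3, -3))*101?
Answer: 3013/87 + 606*I*sqrt(6) ≈ 34.632 + 1484.4*I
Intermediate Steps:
P(Y, J) = J + Y
H(A) = -A**(3/2) + (2 + A)/(2*A) (H(A) = (2 + A)/((2*A)) - A**(3/2) = (2 + A)*(1/(2*A)) - A**(3/2) = (2 + A)/(2*A) - A**(3/2) = -A**(3/2) + (2 + A)/(2*A))
28/29 + H(P(-3, -3))*101 = 28/29 + ((1 + (-3 - 3)/2 - (-3 - 3)**(5/2))/(-3 - 3))*101 = 28*(1/29) + ((1 + (1/2)*(-6) - (-6)**(5/2))/(-6))*101 = 28/29 - (1 - 3 - 36*I*sqrt(6))/6*101 = 28/29 - (-2 - 36*I*sqrt(6))/6*101 = 28/29 + (1/3 + 6*I*sqrt(6))*101 = 28/29 + (101/3 + 606*I*sqrt(6)) = 3013/87 + 606*I*sqrt(6)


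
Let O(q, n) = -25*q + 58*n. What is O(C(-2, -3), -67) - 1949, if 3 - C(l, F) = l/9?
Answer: -53240/9 ≈ -5915.6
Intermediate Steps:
C(l, F) = 3 - l/9
O(C(-2, -3), -67) - 1949 = (-25*(3 - ⅑*(-2)) + 58*(-67)) - 1949 = (-25*(3 + 2/9) - 3886) - 1949 = (-25*29/9 - 3886) - 1949 = (-725/9 - 3886) - 1949 = -35699/9 - 1949 = -53240/9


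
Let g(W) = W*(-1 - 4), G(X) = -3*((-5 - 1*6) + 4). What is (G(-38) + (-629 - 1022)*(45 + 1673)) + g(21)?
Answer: -2836502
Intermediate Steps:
G(X) = 21 (G(X) = -3*((-5 - 6) + 4) = -3*(-11 + 4) = -3*(-7) = 21)
g(W) = -5*W (g(W) = W*(-5) = -5*W)
(G(-38) + (-629 - 1022)*(45 + 1673)) + g(21) = (21 + (-629 - 1022)*(45 + 1673)) - 5*21 = (21 - 1651*1718) - 105 = (21 - 2836418) - 105 = -2836397 - 105 = -2836502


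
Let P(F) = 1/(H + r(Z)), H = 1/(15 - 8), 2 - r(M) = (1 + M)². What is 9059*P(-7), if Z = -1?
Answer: 63413/15 ≈ 4227.5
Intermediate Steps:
r(M) = 2 - (1 + M)²
H = ⅐ (H = 1/7 = ⅐ ≈ 0.14286)
P(F) = 7/15 (P(F) = 1/(⅐ + (2 - (1 - 1)²)) = 1/(⅐ + (2 - 1*0²)) = 1/(⅐ + (2 - 1*0)) = 1/(⅐ + (2 + 0)) = 1/(⅐ + 2) = 1/(15/7) = 7/15)
9059*P(-7) = 9059*(7/15) = 63413/15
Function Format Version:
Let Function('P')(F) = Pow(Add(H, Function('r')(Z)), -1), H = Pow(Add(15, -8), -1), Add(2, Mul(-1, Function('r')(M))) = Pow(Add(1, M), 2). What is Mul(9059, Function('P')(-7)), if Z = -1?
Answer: Rational(63413, 15) ≈ 4227.5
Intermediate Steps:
Function('r')(M) = Add(2, Mul(-1, Pow(Add(1, M), 2)))
H = Rational(1, 7) (H = Pow(7, -1) = Rational(1, 7) ≈ 0.14286)
Function('P')(F) = Rational(7, 15) (Function('P')(F) = Pow(Add(Rational(1, 7), Add(2, Mul(-1, Pow(Add(1, -1), 2)))), -1) = Pow(Add(Rational(1, 7), Add(2, Mul(-1, Pow(0, 2)))), -1) = Pow(Add(Rational(1, 7), Add(2, Mul(-1, 0))), -1) = Pow(Add(Rational(1, 7), Add(2, 0)), -1) = Pow(Add(Rational(1, 7), 2), -1) = Pow(Rational(15, 7), -1) = Rational(7, 15))
Mul(9059, Function('P')(-7)) = Mul(9059, Rational(7, 15)) = Rational(63413, 15)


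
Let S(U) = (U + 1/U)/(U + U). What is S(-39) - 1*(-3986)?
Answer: 6063467/1521 ≈ 3986.5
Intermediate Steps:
S(U) = (U + 1/U)/(2*U) (S(U) = (U + 1/U)/((2*U)) = (U + 1/U)*(1/(2*U)) = (U + 1/U)/(2*U))
S(-39) - 1*(-3986) = (½)*(1 + (-39)²)/(-39)² - 1*(-3986) = (½)*(1/1521)*(1 + 1521) + 3986 = (½)*(1/1521)*1522 + 3986 = 761/1521 + 3986 = 6063467/1521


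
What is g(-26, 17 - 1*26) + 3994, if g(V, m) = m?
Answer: 3985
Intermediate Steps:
g(-26, 17 - 1*26) + 3994 = (17 - 1*26) + 3994 = (17 - 26) + 3994 = -9 + 3994 = 3985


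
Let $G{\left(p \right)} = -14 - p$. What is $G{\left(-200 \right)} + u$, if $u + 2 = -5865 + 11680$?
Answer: $5999$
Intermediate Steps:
$u = 5813$ ($u = -2 + \left(-5865 + 11680\right) = -2 + 5815 = 5813$)
$G{\left(-200 \right)} + u = \left(-14 - -200\right) + 5813 = \left(-14 + 200\right) + 5813 = 186 + 5813 = 5999$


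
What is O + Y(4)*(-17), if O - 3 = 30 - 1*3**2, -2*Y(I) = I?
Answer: 58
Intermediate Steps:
Y(I) = -I/2
O = 24 (O = 3 + (30 - 1*3**2) = 3 + (30 - 1*9) = 3 + (30 - 9) = 3 + 21 = 24)
O + Y(4)*(-17) = 24 - 1/2*4*(-17) = 24 - 2*(-17) = 24 + 34 = 58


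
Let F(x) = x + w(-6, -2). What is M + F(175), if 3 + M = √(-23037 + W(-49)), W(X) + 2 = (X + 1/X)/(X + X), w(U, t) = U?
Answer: 166 + I*√55315438/49 ≈ 166.0 + 151.78*I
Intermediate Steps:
W(X) = -2 + (X + 1/X)/(2*X) (W(X) = -2 + (X + 1/X)/(X + X) = -2 + (X + 1/X)/((2*X)) = -2 + (X + 1/X)*(1/(2*X)) = -2 + (X + 1/X)/(2*X))
F(x) = -6 + x (F(x) = x - 6 = -6 + x)
M = -3 + I*√55315438/49 (M = -3 + √(-23037 + (-3/2 + (½)/(-49)²)) = -3 + √(-23037 + (-3/2 + (½)*(1/2401))) = -3 + √(-23037 + (-3/2 + 1/4802)) = -3 + √(-23037 - 3601/2401) = -3 + √(-55315438/2401) = -3 + I*√55315438/49 ≈ -3.0 + 151.78*I)
M + F(175) = (-3 + I*√55315438/49) + (-6 + 175) = (-3 + I*√55315438/49) + 169 = 166 + I*√55315438/49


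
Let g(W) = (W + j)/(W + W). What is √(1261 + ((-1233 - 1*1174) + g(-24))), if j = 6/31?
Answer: 3*I*√1957030/124 ≈ 33.845*I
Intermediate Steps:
j = 6/31 (j = 6*(1/31) = 6/31 ≈ 0.19355)
g(W) = (6/31 + W)/(2*W) (g(W) = (W + 6/31)/(W + W) = (6/31 + W)/((2*W)) = (6/31 + W)*(1/(2*W)) = (6/31 + W)/(2*W))
√(1261 + ((-1233 - 1*1174) + g(-24))) = √(1261 + ((-1233 - 1*1174) + (1/62)*(6 + 31*(-24))/(-24))) = √(1261 + ((-1233 - 1174) + (1/62)*(-1/24)*(6 - 744))) = √(1261 + (-2407 + (1/62)*(-1/24)*(-738))) = √(1261 + (-2407 + 123/248)) = √(1261 - 596813/248) = √(-284085/248) = 3*I*√1957030/124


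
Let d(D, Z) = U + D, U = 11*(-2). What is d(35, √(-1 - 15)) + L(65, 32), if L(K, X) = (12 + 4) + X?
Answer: 61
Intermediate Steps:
U = -22
L(K, X) = 16 + X
d(D, Z) = -22 + D
d(35, √(-1 - 15)) + L(65, 32) = (-22 + 35) + (16 + 32) = 13 + 48 = 61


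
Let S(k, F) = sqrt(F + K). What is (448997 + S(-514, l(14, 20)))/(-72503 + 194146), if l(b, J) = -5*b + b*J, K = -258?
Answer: 448997/121643 + 4*I*sqrt(3)/121643 ≈ 3.6911 + 5.6955e-5*I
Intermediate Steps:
l(b, J) = -5*b + J*b
S(k, F) = sqrt(-258 + F) (S(k, F) = sqrt(F - 258) = sqrt(-258 + F))
(448997 + S(-514, l(14, 20)))/(-72503 + 194146) = (448997 + sqrt(-258 + 14*(-5 + 20)))/(-72503 + 194146) = (448997 + sqrt(-258 + 14*15))/121643 = (448997 + sqrt(-258 + 210))*(1/121643) = (448997 + sqrt(-48))*(1/121643) = (448997 + 4*I*sqrt(3))*(1/121643) = 448997/121643 + 4*I*sqrt(3)/121643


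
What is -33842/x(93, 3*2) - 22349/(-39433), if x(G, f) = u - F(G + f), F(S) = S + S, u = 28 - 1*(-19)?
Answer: 1337866285/5954383 ≈ 224.69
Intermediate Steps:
u = 47 (u = 28 + 19 = 47)
F(S) = 2*S
x(G, f) = 47 - 2*G - 2*f (x(G, f) = 47 - 2*(G + f) = 47 - (2*G + 2*f) = 47 + (-2*G - 2*f) = 47 - 2*G - 2*f)
-33842/x(93, 3*2) - 22349/(-39433) = -33842/(47 - 2*93 - 6*2) - 22349/(-39433) = -33842/(47 - 186 - 2*6) - 22349*(-1/39433) = -33842/(47 - 186 - 12) + 22349/39433 = -33842/(-151) + 22349/39433 = -33842*(-1/151) + 22349/39433 = 33842/151 + 22349/39433 = 1337866285/5954383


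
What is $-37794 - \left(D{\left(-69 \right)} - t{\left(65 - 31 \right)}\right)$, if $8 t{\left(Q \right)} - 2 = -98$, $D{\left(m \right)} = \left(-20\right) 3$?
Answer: $-37746$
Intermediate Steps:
$D{\left(m \right)} = -60$
$t{\left(Q \right)} = -12$ ($t{\left(Q \right)} = \frac{1}{4} + \frac{1}{8} \left(-98\right) = \frac{1}{4} - \frac{49}{4} = -12$)
$-37794 - \left(D{\left(-69 \right)} - t{\left(65 - 31 \right)}\right) = -37794 - \left(-60 - -12\right) = -37794 - \left(-60 + 12\right) = -37794 - -48 = -37794 + 48 = -37746$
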